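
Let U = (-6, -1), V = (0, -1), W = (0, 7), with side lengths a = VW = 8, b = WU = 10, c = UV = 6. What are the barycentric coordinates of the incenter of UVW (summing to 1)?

The incenter has barycentric coordinates proportional to the opposite side lengths: (8 : 10 : 6).
Normalizing by 8+10+6 = 24 gives (1/3, 5/12, 1/4).

(1/3, 5/12, 1/4)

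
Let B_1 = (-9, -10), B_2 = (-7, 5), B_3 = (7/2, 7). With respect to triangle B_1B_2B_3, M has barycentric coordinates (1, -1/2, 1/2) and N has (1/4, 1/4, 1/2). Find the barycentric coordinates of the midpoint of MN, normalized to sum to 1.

(5/8, -1/8, 1/2)

Since both coordinate triples sum to 1, the midpoint's barycentrics are the componentwise average.
(1+1/4)/2 = 5/8; similarly -1/8 and 1/2.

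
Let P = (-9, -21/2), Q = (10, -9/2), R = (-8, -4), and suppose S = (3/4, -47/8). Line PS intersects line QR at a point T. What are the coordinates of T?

(4, -13/3)

Barycentric coordinates of S with respect to PQR: (1/4, 1/2, 1/4).
On side QR the P-coordinate is zero; dropping S's P-weight 1/4 and renormalizing the remaining 1/2 : 1/4 gives weights 2/3, 1/3 on Q, R.
T = (2/3)·(10, -9/2) + (1/3)·(-8, -4) = (4, -13/3).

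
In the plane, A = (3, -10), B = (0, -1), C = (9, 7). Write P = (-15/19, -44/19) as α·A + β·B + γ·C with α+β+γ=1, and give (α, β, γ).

(1/19, 20/19, -2/19)

Signed area of the reference triangle: [ABC] = ½·(3·(-1−7) + 0·(7−(-10)) + 9·(-10−(-1))) = ½·(-24 + 0 − 81) = -105/2.
[PBC] = ½·((-15/19)·(-1−7) + 0·(7−(-44/19)) + 9·(-44/19−(-1))) = ½·(120/19 + 0 − 225/19) = -105/38, so the A-coordinate is (-105/38)/(-105/2) = 1/19.
[APC] = ½·(3·(-44/19−7) + (-15/19)·(7−(-10)) + 9·(-10−(-44/19))) = ½·(-531/19 − 255/19 − 1314/19) = -1050/19, so the B-coordinate is 20/19.
[ABP] = ½·(3·(-1−(-44/19)) + 0·(-44/19−(-10)) + (-15/19)·(-10−(-1))) = ½·(75/19 + 0 + 135/19) = 105/19, so the C-coordinate is -2/19.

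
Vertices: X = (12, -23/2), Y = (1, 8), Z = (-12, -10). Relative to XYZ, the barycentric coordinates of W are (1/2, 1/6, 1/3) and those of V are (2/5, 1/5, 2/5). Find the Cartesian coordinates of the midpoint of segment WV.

(71/60, -59/8)

Barycentric coordinates of the midpoint are the average: (9/20, 11/60, 11/30).
Converting: (9/20)·X + (11/60)·Y + (11/30)·Z = (71/60, -59/8).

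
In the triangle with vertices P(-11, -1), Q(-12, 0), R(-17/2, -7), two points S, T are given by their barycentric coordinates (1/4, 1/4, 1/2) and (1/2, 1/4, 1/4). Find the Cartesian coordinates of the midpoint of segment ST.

Barycentric coordinates of the midpoint are the average: (3/8, 1/4, 3/8).
Converting: (3/8)·P + (1/4)·Q + (3/8)·R = (-165/16, -3).

(-165/16, -3)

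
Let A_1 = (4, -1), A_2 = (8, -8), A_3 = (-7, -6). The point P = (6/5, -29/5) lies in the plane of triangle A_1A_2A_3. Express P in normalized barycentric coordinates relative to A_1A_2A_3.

(1/5, 2/5, 2/5)

Signed area of the reference triangle: [A_1A_2A_3] = ½·(4·(-8−(-6)) + 8·(-6−(-1)) + (-7)·(-1−(-8))) = ½·(-8 − 40 − 49) = -97/2.
[PA_2A_3] = ½·((6/5)·(-8−(-6)) + 8·(-6−(-29/5)) + (-7)·(-29/5−(-8))) = ½·(-12/5 − 8/5 − 77/5) = -97/10, so the A_1-coordinate is (-97/10)/(-97/2) = 1/5.
[A_1PA_3] = ½·(4·(-29/5−(-6)) + (6/5)·(-6−(-1)) + (-7)·(-1−(-29/5))) = ½·(4/5 − 6 − 168/5) = -97/5, so the A_2-coordinate is 2/5.
[A_1A_2P] = ½·(4·(-8−(-29/5)) + 8·(-29/5−(-1)) + (6/5)·(-1−(-8))) = ½·(-44/5 − 192/5 + 42/5) = -97/5, so the A_3-coordinate is 2/5.
Check: 1/5 + 2/5 + 2/5 = 1.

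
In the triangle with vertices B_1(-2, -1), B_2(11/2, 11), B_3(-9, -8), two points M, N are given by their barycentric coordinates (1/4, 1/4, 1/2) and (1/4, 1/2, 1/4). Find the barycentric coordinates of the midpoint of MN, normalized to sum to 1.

(1/4, 3/8, 3/8)

Since both coordinate triples sum to 1, the midpoint's barycentrics are the componentwise average.
(1/4+1/4)/2 = 1/4; similarly 3/8 and 3/8.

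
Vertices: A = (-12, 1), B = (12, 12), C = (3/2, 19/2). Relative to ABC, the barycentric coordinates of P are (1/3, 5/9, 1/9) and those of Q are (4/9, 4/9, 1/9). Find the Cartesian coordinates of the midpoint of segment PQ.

Barycentric coordinates of the midpoint are the average: (7/18, 1/2, 1/9).
Converting: (7/18)·A + (1/2)·B + (1/9)·C = (3/2, 67/9).

(3/2, 67/9)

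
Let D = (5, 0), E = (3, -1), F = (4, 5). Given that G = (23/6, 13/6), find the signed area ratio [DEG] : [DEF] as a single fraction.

[DEF] = ½·(5·(-1−5) + 3·(5−0) + 4·(0−(-1))) = ½·(-30 + 15 + 4) = -11/2.
[DEG] = ½·(5·(-1−(13/6)) + 3·(13/6−0) + (23/6)·(0−(-1))) = ½·(-95/6 + 13/2 + 23/6) = -11/4, so the ratio is (-11/4)/(-11/2) = 1/2.

1/2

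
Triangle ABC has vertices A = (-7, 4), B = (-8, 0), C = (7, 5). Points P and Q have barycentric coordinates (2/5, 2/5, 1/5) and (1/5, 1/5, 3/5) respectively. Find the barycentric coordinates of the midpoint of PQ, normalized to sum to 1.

(3/10, 3/10, 2/5)

Since both coordinate triples sum to 1, the midpoint's barycentrics are the componentwise average.
(2/5+1/5)/2 = 3/10; similarly 3/10 and 2/5.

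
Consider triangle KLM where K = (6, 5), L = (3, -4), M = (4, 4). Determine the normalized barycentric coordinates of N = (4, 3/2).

Signed area of the reference triangle: [KLM] = ½·(6·(-4−4) + 3·(4−5) + 4·(5−(-4))) = ½·(-48 − 3 + 36) = -15/2.
[NLM] = ½·(4·(-4−4) + 3·(4−(3/2)) + 4·(3/2−(-4))) = ½·(-32 + 15/2 + 22) = -5/4, so the K-coordinate is (-5/4)/(-15/2) = 1/6.
[KNM] = ½·(6·(3/2−4) + 4·(4−5) + 4·(5−(3/2))) = ½·(-15 − 4 + 14) = -5/2, so the L-coordinate is 1/3.
[KLN] = ½·(6·(-4−(3/2)) + 3·(3/2−5) + 4·(5−(-4))) = ½·(-33 − 21/2 + 36) = -15/4, so the M-coordinate is 1/2.

(1/6, 1/3, 1/2)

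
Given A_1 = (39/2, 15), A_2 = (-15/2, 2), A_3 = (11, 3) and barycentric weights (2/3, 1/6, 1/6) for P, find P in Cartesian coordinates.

P = (2/3)·A_1 + (1/6)·A_2 + (1/6)·A_3.
x-coordinate: (2/3)·(39/2) + (1/6)·(-15/2) + (1/6)·11 = 163/12.
y-coordinate: (2/3)·15 + (1/6)·2 + (1/6)·3 = 65/6.

(163/12, 65/6)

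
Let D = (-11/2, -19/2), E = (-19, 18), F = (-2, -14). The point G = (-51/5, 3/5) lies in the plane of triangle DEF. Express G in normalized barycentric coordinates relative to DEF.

(2/5, 2/5, 1/5)

Signed area of the reference triangle: [DEF] = ½·((-11/2)·(18−(-14)) + (-19)·(-14−(-19/2)) + (-2)·(-19/2−18)) = ½·(-176 + 171/2 + 55) = -71/4.
[GEF] = ½·((-51/5)·(18−(-14)) + (-19)·(-14−(3/5)) + (-2)·(3/5−18)) = ½·(-1632/5 + 1387/5 + 174/5) = -71/10, so the D-coordinate is (-71/10)/(-71/4) = 2/5.
[DGF] = ½·((-11/2)·(3/5−(-14)) + (-51/5)·(-14−(-19/2)) + (-2)·(-19/2−(3/5))) = ½·(-803/10 + 459/10 + 101/5) = -71/10, so the E-coordinate is 2/5.
[DEG] = ½·((-11/2)·(18−(3/5)) + (-19)·(3/5−(-19/2)) + (-51/5)·(-19/2−18)) = ½·(-957/10 − 1919/10 + 561/2) = -71/20, so the F-coordinate is 1/5.
Check: 2/5 + 2/5 + 1/5 = 1.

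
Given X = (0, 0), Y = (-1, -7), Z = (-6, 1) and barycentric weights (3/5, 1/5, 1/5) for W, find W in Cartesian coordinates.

(-7/5, -6/5)

W = (3/5)·X + (1/5)·Y + (1/5)·Z.
x-coordinate: (3/5)·0 + (1/5)·(-1) + (1/5)·(-6) = -7/5.
y-coordinate: (3/5)·0 + (1/5)·(-7) + (1/5)·1 = -6/5.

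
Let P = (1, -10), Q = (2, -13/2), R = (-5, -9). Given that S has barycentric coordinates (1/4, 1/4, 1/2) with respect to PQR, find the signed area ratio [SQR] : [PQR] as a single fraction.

The signed ratio [SQR]/[PQR] equals the barycentric coordinate of S at vertex P, which is 1/4.

1/4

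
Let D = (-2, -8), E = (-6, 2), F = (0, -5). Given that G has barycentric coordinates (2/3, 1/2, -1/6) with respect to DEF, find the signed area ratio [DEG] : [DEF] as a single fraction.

The signed ratio [DEG]/[DEF] equals the barycentric coordinate of G at vertex F, which is -1/6.

-1/6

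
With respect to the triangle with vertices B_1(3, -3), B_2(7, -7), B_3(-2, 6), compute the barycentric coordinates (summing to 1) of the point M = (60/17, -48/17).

(8/17, 6/17, 3/17)

Signed area of the reference triangle: [B_1B_2B_3] = ½·(3·(-7−6) + 7·(6−(-3)) + (-2)·(-3−(-7))) = ½·(-39 + 63 − 8) = 8.
[MB_2B_3] = ½·((60/17)·(-7−6) + 7·(6−(-48/17)) + (-2)·(-48/17−(-7))) = ½·(-780/17 + 1050/17 − 142/17) = 64/17, so the B_1-coordinate is (64/17)/8 = 8/17.
[B_1MB_3] = ½·(3·(-48/17−6) + (60/17)·(6−(-3)) + (-2)·(-3−(-48/17))) = ½·(-450/17 + 540/17 + 6/17) = 48/17, so the B_2-coordinate is 6/17.
[B_1B_2M] = ½·(3·(-7−(-48/17)) + 7·(-48/17−(-3)) + (60/17)·(-3−(-7))) = ½·(-213/17 + 21/17 + 240/17) = 24/17, so the B_3-coordinate is 3/17.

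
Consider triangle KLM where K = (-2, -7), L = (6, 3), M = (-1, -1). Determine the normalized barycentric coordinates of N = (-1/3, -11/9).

(1/9, 1/9, 7/9)

Signed area of the reference triangle: [KLM] = ½·((-2)·(3−(-1)) + 6·(-1−(-7)) + (-1)·(-7−3)) = ½·(-8 + 36 + 10) = 19.
[NLM] = ½·((-1/3)·(3−(-1)) + 6·(-1−(-11/9)) + (-1)·(-11/9−3)) = ½·(-4/3 + 4/3 + 38/9) = 19/9, so the K-coordinate is (19/9)/19 = 1/9.
[KNM] = ½·((-2)·(-11/9−(-1)) + (-1/3)·(-1−(-7)) + (-1)·(-7−(-11/9))) = ½·(4/9 − 2 + 52/9) = 19/9, so the L-coordinate is 1/9.
[KLN] = ½·((-2)·(3−(-11/9)) + 6·(-11/9−(-7)) + (-1/3)·(-7−3)) = ½·(-76/9 + 104/3 + 10/3) = 133/9, so the M-coordinate is 7/9.
Check: 1/9 + 1/9 + 7/9 = 1.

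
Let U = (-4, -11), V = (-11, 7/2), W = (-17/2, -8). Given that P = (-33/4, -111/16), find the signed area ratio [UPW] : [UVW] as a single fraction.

1/8

[UVW] = ½·((-4)·(7/2−(-8)) + (-11)·(-8−(-11)) + (-17/2)·(-11−(7/2))) = ½·(-46 − 33 + 493/4) = 177/8.
[UPW] = ½·((-4)·(-111/16−(-8)) + (-33/4)·(-8−(-11)) + (-17/2)·(-11−(-111/16))) = ½·(-17/4 − 99/4 + 1105/32) = 177/64, so the ratio is (177/64)/(177/8) = 1/8.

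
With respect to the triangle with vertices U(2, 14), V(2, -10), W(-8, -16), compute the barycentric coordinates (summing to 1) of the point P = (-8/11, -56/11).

Signed area of the reference triangle: [UVW] = ½·(2·(-10−(-16)) + 2·(-16−14) + (-8)·(14−(-10))) = ½·(12 − 60 − 192) = -120.
[PVW] = ½·((-8/11)·(-10−(-16)) + 2·(-16−(-56/11)) + (-8)·(-56/11−(-10))) = ½·(-48/11 − 240/11 − 432/11) = -360/11, so the U-coordinate is (-360/11)/(-120) = 3/11.
[UPW] = ½·(2·(-56/11−(-16)) + (-8/11)·(-16−14) + (-8)·(14−(-56/11))) = ½·(240/11 + 240/11 − 1680/11) = -600/11, so the V-coordinate is 5/11.
[UVP] = ½·(2·(-10−(-56/11)) + 2·(-56/11−14) + (-8/11)·(14−(-10))) = ½·(-108/11 − 420/11 − 192/11) = -360/11, so the W-coordinate is 3/11.
Check: 3/11 + 5/11 + 3/11 = 1.

(3/11, 5/11, 3/11)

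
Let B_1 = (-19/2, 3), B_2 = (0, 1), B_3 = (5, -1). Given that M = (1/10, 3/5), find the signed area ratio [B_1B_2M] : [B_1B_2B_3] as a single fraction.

2/5

[B_1B_2B_3] = ½·((-19/2)·(1−(-1)) + 0·(-1−3) + 5·(3−1)) = ½·(-19 + 0 + 10) = -9/2.
[B_1B_2M] = ½·((-19/2)·(1−(3/5)) + 0·(3/5−3) + (1/10)·(3−1)) = ½·(-19/5 + 0 + 1/5) = -9/5, so the ratio is (-9/5)/(-9/2) = 2/5.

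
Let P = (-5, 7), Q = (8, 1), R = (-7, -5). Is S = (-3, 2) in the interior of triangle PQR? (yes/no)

Barycentric coordinates of S: (27/56, 17/84, 53/168).
The three coordinates are positive, positive, positive; a point is interior exactly when all three are positive.

yes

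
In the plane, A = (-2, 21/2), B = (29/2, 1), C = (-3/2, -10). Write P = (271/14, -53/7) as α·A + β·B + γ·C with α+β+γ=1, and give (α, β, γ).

Signed area of the reference triangle: [ABC] = ½·((-2)·(1−(-10)) + (29/2)·(-10−(21/2)) + (-3/2)·(21/2−1)) = ½·(-22 − 1189/4 − 57/4) = -667/4.
[PBC] = ½·((271/14)·(1−(-10)) + (29/2)·(-10−(-53/7)) + (-3/2)·(-53/7−1)) = ½·(2981/14 − 493/14 + 90/7) = 667/7, so the A-coordinate is (667/7)/(-667/4) = -4/7.
[APC] = ½·((-2)·(-53/7−(-10)) + (271/14)·(-10−(21/2)) + (-3/2)·(21/2−(-53/7))) = ½·(-34/7 − 11111/28 − 759/28) = -6003/28, so the B-coordinate is 9/7.
[ABP] = ½·((-2)·(1−(-53/7)) + (29/2)·(-53/7−(21/2)) + (271/14)·(21/2−1)) = ½·(-120/7 − 7337/28 + 5149/28) = -667/14, so the C-coordinate is 2/7.

(-4/7, 9/7, 2/7)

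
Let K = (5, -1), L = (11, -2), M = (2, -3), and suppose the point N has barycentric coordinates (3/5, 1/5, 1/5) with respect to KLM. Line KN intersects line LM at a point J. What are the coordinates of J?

(13/2, -5/2)

Line KN meets LM where the K-coordinate vanishes; zeroing N's K-weight and renormalizing leaves L, M-weights 1/5 : 1/5 → (1/2, 1/2).
So J = (1/2)·L + (1/2)·M = (13/2, -5/2).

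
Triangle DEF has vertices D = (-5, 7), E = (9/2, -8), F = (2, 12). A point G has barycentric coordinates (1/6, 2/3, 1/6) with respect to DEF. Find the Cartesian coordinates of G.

(5/2, -13/6)

G = (1/6)·D + (2/3)·E + (1/6)·F.
x-coordinate: (1/6)·(-5) + (2/3)·(9/2) + (1/6)·2 = 5/2.
y-coordinate: (1/6)·7 + (2/3)·(-8) + (1/6)·12 = -13/6.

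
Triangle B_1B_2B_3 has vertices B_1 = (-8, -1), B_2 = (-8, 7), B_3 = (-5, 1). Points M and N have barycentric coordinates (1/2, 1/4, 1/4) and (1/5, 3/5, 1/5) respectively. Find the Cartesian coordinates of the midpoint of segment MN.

(-293/40, 57/20)

Barycentric coordinates of the midpoint are the average: (7/20, 17/40, 9/40).
Converting: (7/20)·B_1 + (17/40)·B_2 + (9/40)·B_3 = (-293/40, 57/20).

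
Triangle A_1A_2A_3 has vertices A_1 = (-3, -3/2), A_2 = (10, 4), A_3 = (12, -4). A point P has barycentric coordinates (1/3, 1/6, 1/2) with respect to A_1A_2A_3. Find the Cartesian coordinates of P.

P = (1/3)·A_1 + (1/6)·A_2 + (1/2)·A_3.
x-coordinate: (1/3)·(-3) + (1/6)·10 + (1/2)·12 = 20/3.
y-coordinate: (1/3)·(-3/2) + (1/6)·4 + (1/2)·(-4) = -11/6.

(20/3, -11/6)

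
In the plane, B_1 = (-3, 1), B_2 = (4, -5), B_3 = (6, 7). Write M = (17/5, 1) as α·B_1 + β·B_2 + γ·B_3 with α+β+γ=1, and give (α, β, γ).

Signed area of the reference triangle: [B_1B_2B_3] = ½·((-3)·(-5−7) + 4·(7−1) + 6·(1−(-5))) = ½·(36 + 24 + 36) = 48.
[MB_2B_3] = ½·((17/5)·(-5−7) + 4·(7−1) + 6·(1−(-5))) = ½·(-204/5 + 24 + 36) = 48/5, so the B_1-coordinate is (48/5)/48 = 1/5.
[B_1MB_3] = ½·((-3)·(1−7) + (17/5)·(7−1) + 6·(1−1)) = ½·(18 + 102/5 + 0) = 96/5, so the B_2-coordinate is 2/5.
[B_1B_2M] = ½·((-3)·(-5−1) + 4·(1−1) + (17/5)·(1−(-5))) = ½·(18 + 0 + 102/5) = 96/5, so the B_3-coordinate is 2/5.
Check: 1/5 + 2/5 + 2/5 = 1.

(1/5, 2/5, 2/5)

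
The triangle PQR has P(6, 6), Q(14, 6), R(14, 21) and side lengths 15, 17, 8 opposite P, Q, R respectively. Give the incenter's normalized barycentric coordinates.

The incenter has barycentric coordinates proportional to the opposite side lengths: (15 : 17 : 8).
Normalizing by 15+17+8 = 40 gives (3/8, 17/40, 1/5).

(3/8, 17/40, 1/5)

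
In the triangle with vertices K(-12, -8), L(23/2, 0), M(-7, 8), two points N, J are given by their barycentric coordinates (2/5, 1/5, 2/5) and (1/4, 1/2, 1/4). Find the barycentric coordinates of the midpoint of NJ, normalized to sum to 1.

(13/40, 7/20, 13/40)

Since both coordinate triples sum to 1, the midpoint's barycentrics are the componentwise average.
(2/5+1/4)/2 = 13/40; similarly 7/20 and 13/40.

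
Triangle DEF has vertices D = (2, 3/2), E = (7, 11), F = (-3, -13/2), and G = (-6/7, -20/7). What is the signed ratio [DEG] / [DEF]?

5/7

[DEF] = ½·(2·(11−(-13/2)) + 7·(-13/2−(3/2)) + (-3)·(3/2−11)) = ½·(35 − 56 + 57/2) = 15/4.
[DEG] = ½·(2·(11−(-20/7)) + 7·(-20/7−(3/2)) + (-6/7)·(3/2−11)) = ½·(194/7 − 61/2 + 57/7) = 75/28, so the ratio is (75/28)/(15/4) = 5/7.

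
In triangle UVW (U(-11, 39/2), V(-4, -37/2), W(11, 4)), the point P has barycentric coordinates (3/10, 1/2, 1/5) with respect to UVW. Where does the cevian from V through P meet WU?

(-11/5, 133/10)

Line VP meets WU where the V-coordinate vanishes; zeroing P's V-weight and renormalizing leaves W, U-weights 1/5 : 3/10 → (2/5, 3/5).
So Q = (2/5)·W + (3/5)·U = (-11/5, 133/10).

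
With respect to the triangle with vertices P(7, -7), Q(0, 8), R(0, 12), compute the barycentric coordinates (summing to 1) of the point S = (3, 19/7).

(3/7, 2/7, 2/7)

Signed area of the reference triangle: [PQR] = ½·(7·(8−12) + 0·(12−(-7)) + 0·(-7−8)) = ½·(-28 + 0 + 0) = -14.
[SQR] = ½·(3·(8−12) + 0·(12−(19/7)) + 0·(19/7−8)) = ½·(-12 + 0 + 0) = -6, so the P-coordinate is (-6)/(-14) = 3/7.
[PSR] = ½·(7·(19/7−12) + 3·(12−(-7)) + 0·(-7−(19/7))) = ½·(-65 + 57 + 0) = -4, so the Q-coordinate is 2/7.
[PQS] = ½·(7·(8−(19/7)) + 0·(19/7−(-7)) + 3·(-7−8)) = ½·(37 + 0 − 45) = -4, so the R-coordinate is 2/7.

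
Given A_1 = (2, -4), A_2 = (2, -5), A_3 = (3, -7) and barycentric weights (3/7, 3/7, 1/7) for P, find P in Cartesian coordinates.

P = (3/7)·A_1 + (3/7)·A_2 + (1/7)·A_3.
x-coordinate: (3/7)·2 + (3/7)·2 + (1/7)·3 = 15/7.
y-coordinate: (3/7)·(-4) + (3/7)·(-5) + (1/7)·(-7) = -34/7.

(15/7, -34/7)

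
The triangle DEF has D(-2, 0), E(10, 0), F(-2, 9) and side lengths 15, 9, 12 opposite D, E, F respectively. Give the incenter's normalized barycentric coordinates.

The incenter has barycentric coordinates proportional to the opposite side lengths: (15 : 9 : 12).
Normalizing by 15+9+12 = 36 gives (5/12, 1/4, 1/3).

(5/12, 1/4, 1/3)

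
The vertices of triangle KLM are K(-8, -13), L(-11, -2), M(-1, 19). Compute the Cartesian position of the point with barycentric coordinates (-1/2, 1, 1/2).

(-15/2, 14)

N = (-1/2)·K + 1·L + (1/2)·M.
x-coordinate: (-1/2)·(-8) + 1·(-11) + (1/2)·(-1) = -15/2.
y-coordinate: (-1/2)·(-13) + 1·(-2) + (1/2)·19 = 14.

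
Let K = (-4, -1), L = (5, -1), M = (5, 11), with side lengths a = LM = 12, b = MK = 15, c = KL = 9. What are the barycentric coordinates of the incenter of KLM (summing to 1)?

The incenter has barycentric coordinates proportional to the opposite side lengths: (12 : 15 : 9).
Normalizing by 12+15+9 = 36 gives (1/3, 5/12, 1/4).

(1/3, 5/12, 1/4)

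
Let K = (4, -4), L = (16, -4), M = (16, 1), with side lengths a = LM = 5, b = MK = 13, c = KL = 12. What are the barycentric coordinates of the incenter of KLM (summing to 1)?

The incenter has barycentric coordinates proportional to the opposite side lengths: (5 : 13 : 12).
Normalizing by 5+13+12 = 30 gives (1/6, 13/30, 2/5).

(1/6, 13/30, 2/5)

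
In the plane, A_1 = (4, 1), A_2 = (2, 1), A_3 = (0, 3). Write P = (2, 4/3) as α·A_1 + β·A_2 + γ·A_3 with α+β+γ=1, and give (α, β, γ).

(1/6, 2/3, 1/6)

Signed area of the reference triangle: [A_1A_2A_3] = ½·(4·(1−3) + 2·(3−1) + 0·(1−1)) = ½·(-8 + 4 + 0) = -2.
[PA_2A_3] = ½·(2·(1−3) + 2·(3−(4/3)) + 0·(4/3−1)) = ½·(-4 + 10/3 + 0) = -1/3, so the A_1-coordinate is (-1/3)/(-2) = 1/6.
[A_1PA_3] = ½·(4·(4/3−3) + 2·(3−1) + 0·(1−(4/3))) = ½·(-20/3 + 4 + 0) = -4/3, so the A_2-coordinate is 2/3.
[A_1A_2P] = ½·(4·(1−(4/3)) + 2·(4/3−1) + 2·(1−1)) = ½·(-4/3 + 2/3 + 0) = -1/3, so the A_3-coordinate is 1/6.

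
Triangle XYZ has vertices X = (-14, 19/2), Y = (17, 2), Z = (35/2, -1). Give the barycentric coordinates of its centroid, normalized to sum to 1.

The centroid is the average of the vertices, so each weight is 1/3.

(1/3, 1/3, 1/3)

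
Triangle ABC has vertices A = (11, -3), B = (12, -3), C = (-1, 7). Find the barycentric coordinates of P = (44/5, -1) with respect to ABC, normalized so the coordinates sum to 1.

Signed area of the reference triangle: [ABC] = ½·(11·(-3−7) + 12·(7−(-3)) + (-1)·(-3−(-3))) = ½·(-110 + 120 + 0) = 5.
[PBC] = ½·((44/5)·(-3−7) + 12·(7−(-1)) + (-1)·(-1−(-3))) = ½·(-88 + 96 − 2) = 3, so the A-coordinate is 3/5 = 3/5.
[APC] = ½·(11·(-1−7) + (44/5)·(7−(-3)) + (-1)·(-3−(-1))) = ½·(-88 + 88 + 2) = 1, so the B-coordinate is 1/5.
[ABP] = ½·(11·(-3−(-1)) + 12·(-1−(-3)) + (44/5)·(-3−(-3))) = ½·(-22 + 24 + 0) = 1, so the C-coordinate is 1/5.
Check: 3/5 + 1/5 + 1/5 = 1.

(3/5, 1/5, 1/5)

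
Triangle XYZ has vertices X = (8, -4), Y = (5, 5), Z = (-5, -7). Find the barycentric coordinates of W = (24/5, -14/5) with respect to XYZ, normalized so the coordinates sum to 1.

Signed area of the reference triangle: [XYZ] = ½·(8·(5−(-7)) + 5·(-7−(-4)) + (-5)·(-4−5)) = ½·(96 − 15 + 45) = 63.
[WYZ] = ½·((24/5)·(5−(-7)) + 5·(-7−(-14/5)) + (-5)·(-14/5−5)) = ½·(288/5 − 21 + 39) = 189/5, so the X-coordinate is (189/5)/63 = 3/5.
[XWZ] = ½·(8·(-14/5−(-7)) + (24/5)·(-7−(-4)) + (-5)·(-4−(-14/5))) = ½·(168/5 − 72/5 + 6) = 63/5, so the Y-coordinate is 1/5.
[XYW] = ½·(8·(5−(-14/5)) + 5·(-14/5−(-4)) + (24/5)·(-4−5)) = ½·(312/5 + 6 − 216/5) = 63/5, so the Z-coordinate is 1/5.

(3/5, 1/5, 1/5)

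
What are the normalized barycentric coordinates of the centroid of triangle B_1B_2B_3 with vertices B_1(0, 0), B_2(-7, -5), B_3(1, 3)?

The centroid is the average of the vertices, so each weight is 1/3.

(1/3, 1/3, 1/3)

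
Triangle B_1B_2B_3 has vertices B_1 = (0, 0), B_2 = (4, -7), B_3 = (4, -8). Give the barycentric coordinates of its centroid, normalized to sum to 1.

The centroid is the average of the vertices, so each weight is 1/3.

(1/3, 1/3, 1/3)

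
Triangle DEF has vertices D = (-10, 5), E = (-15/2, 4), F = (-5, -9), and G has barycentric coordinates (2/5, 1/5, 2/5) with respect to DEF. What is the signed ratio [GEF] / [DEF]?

The signed ratio [GEF]/[DEF] equals the barycentric coordinate of G at vertex D, which is 2/5.

2/5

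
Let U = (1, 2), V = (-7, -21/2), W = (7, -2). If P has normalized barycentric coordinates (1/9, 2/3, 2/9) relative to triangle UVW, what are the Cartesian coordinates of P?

P = (1/9)·U + (2/3)·V + (2/9)·W.
x-coordinate: (1/9)·1 + (2/3)·(-7) + (2/9)·7 = -3.
y-coordinate: (1/9)·2 + (2/3)·(-21/2) + (2/9)·(-2) = -65/9.

(-3, -65/9)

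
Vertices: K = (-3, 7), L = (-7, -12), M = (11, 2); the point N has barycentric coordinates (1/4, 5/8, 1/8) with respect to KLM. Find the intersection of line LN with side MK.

(5/3, 16/3)

Line LN meets MK where the L-coordinate vanishes; zeroing N's L-weight and renormalizing leaves M, K-weights 1/8 : 1/4 → (1/3, 2/3).
So J = (1/3)·M + (2/3)·K = (5/3, 16/3).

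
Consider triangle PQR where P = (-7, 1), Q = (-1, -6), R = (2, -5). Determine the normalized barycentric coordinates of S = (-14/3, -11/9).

Signed area of the reference triangle: [PQR] = ½·((-7)·(-6−(-5)) + (-1)·(-5−1) + 2·(1−(-6))) = ½·(7 + 6 + 14) = 27/2.
[SQR] = ½·((-14/3)·(-6−(-5)) + (-1)·(-5−(-11/9)) + 2·(-11/9−(-6))) = ½·(14/3 + 34/9 + 86/9) = 9, so the P-coordinate is 9/(27/2) = 2/3.
[PSR] = ½·((-7)·(-11/9−(-5)) + (-14/3)·(-5−1) + 2·(1−(-11/9))) = ½·(-238/9 + 28 + 40/9) = 3, so the Q-coordinate is 2/9.
[PQS] = ½·((-7)·(-6−(-11/9)) + (-1)·(-11/9−1) + (-14/3)·(1−(-6))) = ½·(301/9 + 20/9 − 98/3) = 3/2, so the R-coordinate is 1/9.

(2/3, 2/9, 1/9)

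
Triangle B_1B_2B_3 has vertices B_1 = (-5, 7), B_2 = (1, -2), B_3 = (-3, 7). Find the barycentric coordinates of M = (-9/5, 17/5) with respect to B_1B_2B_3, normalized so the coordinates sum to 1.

(1/5, 2/5, 2/5)

Signed area of the reference triangle: [B_1B_2B_3] = ½·((-5)·(-2−7) + 1·(7−7) + (-3)·(7−(-2))) = ½·(45 + 0 − 27) = 9.
[MB_2B_3] = ½·((-9/5)·(-2−7) + 1·(7−(17/5)) + (-3)·(17/5−(-2))) = ½·(81/5 + 18/5 − 81/5) = 9/5, so the B_1-coordinate is (9/5)/9 = 1/5.
[B_1MB_3] = ½·((-5)·(17/5−7) + (-9/5)·(7−7) + (-3)·(7−(17/5))) = ½·(18 + 0 − 54/5) = 18/5, so the B_2-coordinate is 2/5.
[B_1B_2M] = ½·((-5)·(-2−(17/5)) + 1·(17/5−7) + (-9/5)·(7−(-2))) = ½·(27 − 18/5 − 81/5) = 18/5, so the B_3-coordinate is 2/5.
Check: 1/5 + 2/5 + 2/5 = 1.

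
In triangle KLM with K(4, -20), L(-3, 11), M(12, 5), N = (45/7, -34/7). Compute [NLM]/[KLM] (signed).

3/7

[KLM] = ½·(4·(11−5) + (-3)·(5−(-20)) + 12·(-20−11)) = ½·(24 − 75 − 372) = -423/2.
[NLM] = ½·((45/7)·(11−5) + (-3)·(5−(-34/7)) + 12·(-34/7−11)) = ½·(270/7 − 207/7 − 1332/7) = -1269/14, so the ratio is (-1269/14)/(-423/2) = 3/7.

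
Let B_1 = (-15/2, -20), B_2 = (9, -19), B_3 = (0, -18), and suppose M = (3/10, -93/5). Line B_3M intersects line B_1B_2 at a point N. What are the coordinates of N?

Barycentric coordinates of M with respect to B_1B_2B_3: (1/5, 1/5, 3/5).
On side B_1B_2 the B_3-coordinate is zero; dropping M's B_3-weight 3/5 and renormalizing the remaining 1/5 : 1/5 gives weights 1/2, 1/2 on B_1, B_2.
N = (1/2)·(-15/2, -20) + (1/2)·(9, -19) = (3/4, -39/2).

(3/4, -39/2)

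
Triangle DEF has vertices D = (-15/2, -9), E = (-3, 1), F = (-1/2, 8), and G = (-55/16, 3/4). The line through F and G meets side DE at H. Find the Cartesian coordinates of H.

Barycentric coordinates of G with respect to DEF: (3/8, 1/8, 1/2).
On side DE the F-coordinate is zero; dropping G's F-weight 1/2 and renormalizing the remaining 3/8 : 1/8 gives weights 3/4, 1/4 on D, E.
H = (3/4)·(-15/2, -9) + (1/4)·(-3, 1) = (-51/8, -13/2).

(-51/8, -13/2)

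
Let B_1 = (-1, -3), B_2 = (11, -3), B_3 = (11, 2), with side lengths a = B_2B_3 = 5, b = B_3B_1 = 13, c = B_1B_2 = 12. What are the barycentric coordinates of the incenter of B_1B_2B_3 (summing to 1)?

The incenter has barycentric coordinates proportional to the opposite side lengths: (5 : 13 : 12).
Normalizing by 5+13+12 = 30 gives (1/6, 13/30, 2/5).

(1/6, 13/30, 2/5)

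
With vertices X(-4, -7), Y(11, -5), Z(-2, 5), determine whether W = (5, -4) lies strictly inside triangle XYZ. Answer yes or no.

Barycentric coordinates of W: (47/176, 51/88, 27/176).
The three coordinates are positive, positive, positive; a point is interior exactly when all three are positive.

yes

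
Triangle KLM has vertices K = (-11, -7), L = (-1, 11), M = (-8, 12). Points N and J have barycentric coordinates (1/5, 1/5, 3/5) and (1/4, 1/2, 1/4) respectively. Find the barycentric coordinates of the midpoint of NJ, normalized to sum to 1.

Since both coordinate triples sum to 1, the midpoint's barycentrics are the componentwise average.
(1/5+1/4)/2 = 9/40; similarly 7/20 and 17/40.

(9/40, 7/20, 17/40)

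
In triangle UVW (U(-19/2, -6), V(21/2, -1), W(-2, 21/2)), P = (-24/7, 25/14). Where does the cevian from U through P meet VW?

(9/8, 61/8)

Barycentric coordinates of P with respect to UVW: (3/7, 1/7, 3/7).
On side VW the U-coordinate is zero; dropping P's U-weight 3/7 and renormalizing the remaining 1/7 : 3/7 gives weights 1/4, 3/4 on V, W.
Q = (1/4)·(21/2, -1) + (3/4)·(-2, 21/2) = (9/8, 61/8).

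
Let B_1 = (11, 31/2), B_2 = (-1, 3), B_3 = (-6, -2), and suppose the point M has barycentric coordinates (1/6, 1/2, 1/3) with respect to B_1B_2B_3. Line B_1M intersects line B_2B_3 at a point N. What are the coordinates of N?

(-3, 1)

Line B_1M meets B_2B_3 where the B_1-coordinate vanishes; zeroing M's B_1-weight and renormalizing leaves B_2, B_3-weights 1/2 : 1/3 → (3/5, 2/5).
So N = (3/5)·B_2 + (2/5)·B_3 = (-3, 1).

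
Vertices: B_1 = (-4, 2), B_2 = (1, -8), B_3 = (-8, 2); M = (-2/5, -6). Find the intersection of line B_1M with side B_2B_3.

Barycentric coordinates of M with respect to B_1B_2B_3: (1/10, 4/5, 1/10).
On side B_2B_3 the B_1-coordinate is zero; dropping M's B_1-weight 1/10 and renormalizing the remaining 4/5 : 1/10 gives weights 8/9, 1/9 on B_2, B_3.
N = (8/9)·(1, -8) + (1/9)·(-8, 2) = (0, -62/9).

(0, -62/9)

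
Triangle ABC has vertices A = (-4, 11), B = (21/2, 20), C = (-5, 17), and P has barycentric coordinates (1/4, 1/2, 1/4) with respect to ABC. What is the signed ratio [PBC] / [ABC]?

1/4

The signed ratio [PBC]/[ABC] equals the barycentric coordinate of P at vertex A, which is 1/4.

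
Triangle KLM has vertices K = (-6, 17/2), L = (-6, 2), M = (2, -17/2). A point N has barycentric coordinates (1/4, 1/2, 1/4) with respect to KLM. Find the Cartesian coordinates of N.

N = (1/4)·K + (1/2)·L + (1/4)·M.
x-coordinate: (1/4)·(-6) + (1/2)·(-6) + (1/4)·2 = -4.
y-coordinate: (1/4)·(17/2) + (1/2)·2 + (1/4)·(-17/2) = 1.

(-4, 1)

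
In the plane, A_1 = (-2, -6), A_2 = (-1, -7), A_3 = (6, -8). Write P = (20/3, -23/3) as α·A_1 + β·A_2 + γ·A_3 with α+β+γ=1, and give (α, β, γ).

(1/2, -2/3, 7/6)

Signed area of the reference triangle: [A_1A_2A_3] = ½·((-2)·(-7−(-8)) + (-1)·(-8−(-6)) + 6·(-6−(-7))) = ½·(-2 + 2 + 6) = 3.
[PA_2A_3] = ½·((20/3)·(-7−(-8)) + (-1)·(-8−(-23/3)) + 6·(-23/3−(-7))) = ½·(20/3 + 1/3 − 4) = 3/2, so the A_1-coordinate is (3/2)/3 = 1/2.
[A_1PA_3] = ½·((-2)·(-23/3−(-8)) + (20/3)·(-8−(-6)) + 6·(-6−(-23/3))) = ½·(-2/3 − 40/3 + 10) = -2, so the A_2-coordinate is -2/3.
[A_1A_2P] = ½·((-2)·(-7−(-23/3)) + (-1)·(-23/3−(-6)) + (20/3)·(-6−(-7))) = ½·(-4/3 + 5/3 + 20/3) = 7/2, so the A_3-coordinate is 7/6.
Check: 1/2 − 2/3 + 7/6 = 1.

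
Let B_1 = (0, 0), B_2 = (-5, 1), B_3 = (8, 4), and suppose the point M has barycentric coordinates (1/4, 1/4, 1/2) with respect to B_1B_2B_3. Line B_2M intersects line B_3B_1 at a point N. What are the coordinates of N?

Line B_2M meets B_3B_1 where the B_2-coordinate vanishes; zeroing M's B_2-weight and renormalizing leaves B_3, B_1-weights 1/2 : 1/4 → (2/3, 1/3).
So N = (2/3)·B_3 + (1/3)·B_1 = (16/3, 8/3).

(16/3, 8/3)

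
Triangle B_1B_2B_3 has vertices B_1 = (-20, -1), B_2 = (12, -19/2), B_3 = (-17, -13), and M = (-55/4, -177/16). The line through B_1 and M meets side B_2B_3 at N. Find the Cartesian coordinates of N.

Barycentric coordinates of M with respect to B_1B_2B_3: (1/8, 1/8, 3/4).
On side B_2B_3 the B_1-coordinate is zero; dropping M's B_1-weight 1/8 and renormalizing the remaining 1/8 : 3/4 gives weights 1/7, 6/7 on B_2, B_3.
N = (1/7)·(12, -19/2) + (6/7)·(-17, -13) = (-90/7, -25/2).

(-90/7, -25/2)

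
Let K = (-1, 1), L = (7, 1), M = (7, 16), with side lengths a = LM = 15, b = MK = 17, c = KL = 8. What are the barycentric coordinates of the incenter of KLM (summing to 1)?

The incenter has barycentric coordinates proportional to the opposite side lengths: (15 : 17 : 8).
Normalizing by 15+17+8 = 40 gives (3/8, 17/40, 1/5).

(3/8, 17/40, 1/5)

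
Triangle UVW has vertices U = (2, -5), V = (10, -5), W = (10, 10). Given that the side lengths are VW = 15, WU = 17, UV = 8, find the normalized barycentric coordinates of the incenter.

The incenter has barycentric coordinates proportional to the opposite side lengths: (15 : 17 : 8).
Normalizing by 15+17+8 = 40 gives (3/8, 17/40, 1/5).

(3/8, 17/40, 1/5)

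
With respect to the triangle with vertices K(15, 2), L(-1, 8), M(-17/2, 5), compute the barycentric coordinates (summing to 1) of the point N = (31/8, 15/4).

Signed area of the reference triangle: [KLM] = ½·(15·(8−5) + (-1)·(5−2) + (-17/2)·(2−8)) = ½·(45 − 3 + 51) = 93/2.
[NLM] = ½·((31/8)·(8−5) + (-1)·(5−(15/4)) + (-17/2)·(15/4−8)) = ½·(93/8 − 5/4 + 289/8) = 93/4, so the K-coordinate is (93/4)/(93/2) = 1/2.
[KNM] = ½·(15·(15/4−5) + (31/8)·(5−2) + (-17/2)·(2−(15/4))) = ½·(-75/4 + 93/8 + 119/8) = 31/8, so the L-coordinate is 1/12.
[KLN] = ½·(15·(8−(15/4)) + (-1)·(15/4−2) + (31/8)·(2−8)) = ½·(255/4 − 7/4 − 93/4) = 155/8, so the M-coordinate is 5/12.

(1/2, 1/12, 5/12)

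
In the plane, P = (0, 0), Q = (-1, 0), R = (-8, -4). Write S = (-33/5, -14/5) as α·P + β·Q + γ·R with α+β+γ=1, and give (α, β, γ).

Signed area of the reference triangle: [PQR] = ½·(0·(0−(-4)) + (-1)·(-4−0) + (-8)·(0−0)) = ½·(0 + 4 + 0) = 2.
[SQR] = ½·((-33/5)·(0−(-4)) + (-1)·(-4−(-14/5)) + (-8)·(-14/5−0)) = ½·(-132/5 + 6/5 + 112/5) = -7/5, so the P-coordinate is (-7/5)/2 = -7/10.
[PSR] = ½·(0·(-14/5−(-4)) + (-33/5)·(-4−0) + (-8)·(0−(-14/5))) = ½·(0 + 132/5 − 112/5) = 2, so the Q-coordinate is 1.
[PQS] = ½·(0·(0−(-14/5)) + (-1)·(-14/5−0) + (-33/5)·(0−0)) = ½·(0 + 14/5 + 0) = 7/5, so the R-coordinate is 7/10.

(-7/10, 1, 7/10)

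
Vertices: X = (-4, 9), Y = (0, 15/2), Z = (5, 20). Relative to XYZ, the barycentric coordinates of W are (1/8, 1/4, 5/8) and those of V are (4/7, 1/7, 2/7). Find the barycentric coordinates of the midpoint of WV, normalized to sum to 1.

Since both coordinate triples sum to 1, the midpoint's barycentrics are the componentwise average.
(1/8+4/7)/2 = 39/112; similarly 11/56 and 51/112.

(39/112, 11/56, 51/112)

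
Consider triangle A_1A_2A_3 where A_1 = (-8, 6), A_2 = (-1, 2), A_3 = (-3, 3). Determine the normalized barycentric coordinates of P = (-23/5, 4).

(2/5, 1/5, 2/5)

Signed area of the reference triangle: [A_1A_2A_3] = ½·((-8)·(2−3) + (-1)·(3−6) + (-3)·(6−2)) = ½·(8 + 3 − 12) = -1/2.
[PA_2A_3] = ½·((-23/5)·(2−3) + (-1)·(3−4) + (-3)·(4−2)) = ½·(23/5 + 1 − 6) = -1/5, so the A_1-coordinate is (-1/5)/(-1/2) = 2/5.
[A_1PA_3] = ½·((-8)·(4−3) + (-23/5)·(3−6) + (-3)·(6−4)) = ½·(-8 + 69/5 − 6) = -1/10, so the A_2-coordinate is 1/5.
[A_1A_2P] = ½·((-8)·(2−4) + (-1)·(4−6) + (-23/5)·(6−2)) = ½·(16 + 2 − 92/5) = -1/5, so the A_3-coordinate is 2/5.
Check: 2/5 + 1/5 + 2/5 = 1.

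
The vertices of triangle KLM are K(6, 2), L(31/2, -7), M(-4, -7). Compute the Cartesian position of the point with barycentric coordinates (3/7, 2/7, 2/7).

N = (3/7)·K + (2/7)·L + (2/7)·M.
x-coordinate: (3/7)·6 + (2/7)·(31/2) + (2/7)·(-4) = 41/7.
y-coordinate: (3/7)·2 + (2/7)·(-7) + (2/7)·(-7) = -22/7.

(41/7, -22/7)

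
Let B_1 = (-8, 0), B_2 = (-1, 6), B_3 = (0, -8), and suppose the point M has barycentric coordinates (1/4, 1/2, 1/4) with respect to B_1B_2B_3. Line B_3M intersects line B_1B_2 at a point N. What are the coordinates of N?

Line B_3M meets B_1B_2 where the B_3-coordinate vanishes; zeroing M's B_3-weight and renormalizing leaves B_1, B_2-weights 1/4 : 1/2 → (1/3, 2/3).
So N = (1/3)·B_1 + (2/3)·B_2 = (-10/3, 4).

(-10/3, 4)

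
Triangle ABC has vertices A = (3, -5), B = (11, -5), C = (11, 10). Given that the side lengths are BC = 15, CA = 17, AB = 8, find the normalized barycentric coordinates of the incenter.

(3/8, 17/40, 1/5)

The incenter has barycentric coordinates proportional to the opposite side lengths: (15 : 17 : 8).
Normalizing by 15+17+8 = 40 gives (3/8, 17/40, 1/5).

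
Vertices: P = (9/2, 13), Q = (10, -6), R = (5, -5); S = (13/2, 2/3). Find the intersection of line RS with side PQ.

Barycentric coordinates of S with respect to PQR: (1/3, 1/3, 1/3).
On side PQ the R-coordinate is zero; dropping S's R-weight 1/3 and renormalizing the remaining 1/3 : 1/3 gives weights 1/2, 1/2 on P, Q.
T = (1/2)·(9/2, 13) + (1/2)·(10, -6) = (29/4, 7/2).

(29/4, 7/2)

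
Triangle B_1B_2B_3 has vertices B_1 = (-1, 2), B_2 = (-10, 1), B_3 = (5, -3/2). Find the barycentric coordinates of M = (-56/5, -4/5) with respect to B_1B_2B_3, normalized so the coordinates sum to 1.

(-4/5, 7/5, 2/5)

Signed area of the reference triangle: [B_1B_2B_3] = ½·((-1)·(1−(-3/2)) + (-10)·(-3/2−2) + 5·(2−1)) = ½·(-5/2 + 35 + 5) = 75/4.
[MB_2B_3] = ½·((-56/5)·(1−(-3/2)) + (-10)·(-3/2−(-4/5)) + 5·(-4/5−1)) = ½·(-28 + 7 − 9) = -15, so the B_1-coordinate is (-15)/(75/4) = -4/5.
[B_1MB_3] = ½·((-1)·(-4/5−(-3/2)) + (-56/5)·(-3/2−2) + 5·(2−(-4/5))) = ½·(-7/10 + 196/5 + 14) = 105/4, so the B_2-coordinate is 7/5.
[B_1B_2M] = ½·((-1)·(1−(-4/5)) + (-10)·(-4/5−2) + (-56/5)·(2−1)) = ½·(-9/5 + 28 − 56/5) = 15/2, so the B_3-coordinate is 2/5.
Check: -4/5 + 7/5 + 2/5 = 1.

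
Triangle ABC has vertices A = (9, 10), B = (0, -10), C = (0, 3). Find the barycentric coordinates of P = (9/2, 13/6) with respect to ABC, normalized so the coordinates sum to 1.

Signed area of the reference triangle: [ABC] = ½·(9·(-10−3) + 0·(3−10) + 0·(10−(-10))) = ½·(-117 + 0 + 0) = -117/2.
[PBC] = ½·((9/2)·(-10−3) + 0·(3−(13/6)) + 0·(13/6−(-10))) = ½·(-117/2 + 0 + 0) = -117/4, so the A-coordinate is (-117/4)/(-117/2) = 1/2.
[APC] = ½·(9·(13/6−3) + (9/2)·(3−10) + 0·(10−(13/6))) = ½·(-15/2 − 63/2 + 0) = -39/2, so the B-coordinate is 1/3.
[ABP] = ½·(9·(-10−(13/6)) + 0·(13/6−10) + (9/2)·(10−(-10))) = ½·(-219/2 + 0 + 90) = -39/4, so the C-coordinate is 1/6.
Check: 1/2 + 1/3 + 1/6 = 1.

(1/2, 1/3, 1/6)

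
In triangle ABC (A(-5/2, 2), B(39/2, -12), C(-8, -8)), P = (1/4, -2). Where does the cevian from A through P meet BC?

Barycentric coordinates of P with respect to ABC: (2/3, 1/6, 1/6).
On side BC the A-coordinate is zero; dropping P's A-weight 2/3 and renormalizing the remaining 1/6 : 1/6 gives weights 1/2, 1/2 on B, C.
Q = (1/2)·(39/2, -12) + (1/2)·(-8, -8) = (23/4, -10).

(23/4, -10)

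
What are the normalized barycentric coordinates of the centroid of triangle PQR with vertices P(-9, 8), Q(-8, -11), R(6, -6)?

(1/3, 1/3, 1/3)

The centroid is the average of the vertices, so each weight is 1/3.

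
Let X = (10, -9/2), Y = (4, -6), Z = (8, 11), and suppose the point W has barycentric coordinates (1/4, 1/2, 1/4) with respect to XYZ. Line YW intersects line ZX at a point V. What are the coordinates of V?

(9, 13/4)

Line YW meets ZX where the Y-coordinate vanishes; zeroing W's Y-weight and renormalizing leaves Z, X-weights 1/4 : 1/4 → (1/2, 1/2).
So V = (1/2)·Z + (1/2)·X = (9, 13/4).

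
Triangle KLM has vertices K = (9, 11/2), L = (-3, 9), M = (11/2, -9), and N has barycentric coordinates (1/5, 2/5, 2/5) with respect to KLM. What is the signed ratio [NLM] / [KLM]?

The signed ratio [NLM]/[KLM] equals the barycentric coordinate of N at vertex K, which is 1/5.

1/5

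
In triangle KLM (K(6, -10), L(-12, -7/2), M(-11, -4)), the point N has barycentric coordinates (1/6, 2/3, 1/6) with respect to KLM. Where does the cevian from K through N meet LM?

(-59/5, -18/5)

Line KN meets LM where the K-coordinate vanishes; zeroing N's K-weight and renormalizing leaves L, M-weights 2/3 : 1/6 → (4/5, 1/5).
So J = (4/5)·L + (1/5)·M = (-59/5, -18/5).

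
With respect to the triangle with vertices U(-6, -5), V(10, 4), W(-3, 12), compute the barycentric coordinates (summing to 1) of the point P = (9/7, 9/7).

Signed area of the reference triangle: [UVW] = ½·((-6)·(4−12) + 10·(12−(-5)) + (-3)·(-5−4)) = ½·(48 + 170 + 27) = 245/2.
[PVW] = ½·((9/7)·(4−12) + 10·(12−(9/7)) + (-3)·(9/7−4)) = ½·(-72/7 + 750/7 + 57/7) = 105/2, so the U-coordinate is (105/2)/(245/2) = 3/7.
[UPW] = ½·((-6)·(9/7−12) + (9/7)·(12−(-5)) + (-3)·(-5−(9/7))) = ½·(450/7 + 153/7 + 132/7) = 105/2, so the V-coordinate is 3/7.
[UVP] = ½·((-6)·(4−(9/7)) + 10·(9/7−(-5)) + (9/7)·(-5−4)) = ½·(-114/7 + 440/7 − 81/7) = 35/2, so the W-coordinate is 1/7.
Check: 3/7 + 3/7 + 1/7 = 1.

(3/7, 3/7, 1/7)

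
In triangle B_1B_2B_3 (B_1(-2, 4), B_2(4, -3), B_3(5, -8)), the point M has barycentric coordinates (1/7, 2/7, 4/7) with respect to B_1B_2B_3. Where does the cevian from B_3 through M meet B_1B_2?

(2, -2/3)

Line B_3M meets B_1B_2 where the B_3-coordinate vanishes; zeroing M's B_3-weight and renormalizing leaves B_1, B_2-weights 1/7 : 2/7 → (1/3, 2/3).
So N = (1/3)·B_1 + (2/3)·B_2 = (2, -2/3).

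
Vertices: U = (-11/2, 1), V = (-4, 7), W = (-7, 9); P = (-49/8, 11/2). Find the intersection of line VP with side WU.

(-139/22, 59/11)

Barycentric coordinates of P with respect to UVW: (5/12, 1/12, 1/2).
On side WU the V-coordinate is zero; dropping P's V-weight 1/12 and renormalizing the remaining 1/2 : 5/12 gives weights 6/11, 5/11 on W, U.
Q = (6/11)·(-7, 9) + (5/11)·(-11/2, 1) = (-139/22, 59/11).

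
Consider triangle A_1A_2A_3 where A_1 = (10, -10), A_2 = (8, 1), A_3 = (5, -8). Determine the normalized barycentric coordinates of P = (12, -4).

Signed area of the reference triangle: [A_1A_2A_3] = ½·(10·(1−(-8)) + 8·(-8−(-10)) + 5·(-10−1)) = ½·(90 + 16 − 55) = 51/2.
[PA_2A_3] = ½·(12·(1−(-8)) + 8·(-8−(-4)) + 5·(-4−1)) = ½·(108 − 32 − 25) = 51/2, so the A_1-coordinate is (51/2)/(51/2) = 1.
[A_1PA_3] = ½·(10·(-4−(-8)) + 12·(-8−(-10)) + 5·(-10−(-4))) = ½·(40 + 24 − 30) = 17, so the A_2-coordinate is 2/3.
[A_1A_2P] = ½·(10·(1−(-4)) + 8·(-4−(-10)) + 12·(-10−1)) = ½·(50 + 48 − 132) = -17, so the A_3-coordinate is -2/3.

(1, 2/3, -2/3)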